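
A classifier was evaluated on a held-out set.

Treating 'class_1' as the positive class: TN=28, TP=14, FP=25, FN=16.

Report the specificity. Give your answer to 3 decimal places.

Specificity = TN/(TN+FP) = 28/(28+25) = 0.528

0.528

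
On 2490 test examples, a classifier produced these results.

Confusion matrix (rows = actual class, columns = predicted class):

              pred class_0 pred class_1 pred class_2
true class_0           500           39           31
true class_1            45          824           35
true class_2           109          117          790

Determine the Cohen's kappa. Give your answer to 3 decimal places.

Observed agreement pₒ = trace/N = 2114/2490 = 0.8490
Expected agreement pₑ = Σ (rowᵢ·colᵢ)/N² = (570·654 + 904·980 + 1016·856)/2490² = 0.3433
κ = (pₒ − pₑ)/(1 − pₑ) = (0.8490 − 0.3433)/(1 − 0.3433) = 0.770

0.770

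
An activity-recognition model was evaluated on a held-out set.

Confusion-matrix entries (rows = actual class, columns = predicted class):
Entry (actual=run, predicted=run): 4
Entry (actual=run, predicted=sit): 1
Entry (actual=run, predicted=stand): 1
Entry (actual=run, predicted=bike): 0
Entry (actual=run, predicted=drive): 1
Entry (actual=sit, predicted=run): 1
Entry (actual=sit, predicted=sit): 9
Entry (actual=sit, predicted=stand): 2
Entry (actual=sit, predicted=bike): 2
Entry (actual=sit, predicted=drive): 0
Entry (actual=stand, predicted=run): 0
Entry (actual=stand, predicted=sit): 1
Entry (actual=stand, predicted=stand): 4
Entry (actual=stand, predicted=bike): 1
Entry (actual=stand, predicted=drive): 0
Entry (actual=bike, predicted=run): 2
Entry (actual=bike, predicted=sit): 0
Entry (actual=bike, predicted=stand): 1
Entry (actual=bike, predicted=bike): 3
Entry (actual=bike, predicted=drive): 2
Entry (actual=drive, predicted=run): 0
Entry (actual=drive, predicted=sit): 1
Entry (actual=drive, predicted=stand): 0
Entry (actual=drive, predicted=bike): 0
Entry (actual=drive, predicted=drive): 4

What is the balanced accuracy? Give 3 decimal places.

0.611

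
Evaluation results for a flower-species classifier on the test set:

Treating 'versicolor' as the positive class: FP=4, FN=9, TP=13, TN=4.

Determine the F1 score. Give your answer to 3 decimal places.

Precision = TP/(TP+FP) = 13/17 = 0.7647
Recall = TP/(TP+FN) = 13/22 = 0.5909
F1 = 2·TP/(2·TP+FP+FN) = 26/39 = 0.667

0.667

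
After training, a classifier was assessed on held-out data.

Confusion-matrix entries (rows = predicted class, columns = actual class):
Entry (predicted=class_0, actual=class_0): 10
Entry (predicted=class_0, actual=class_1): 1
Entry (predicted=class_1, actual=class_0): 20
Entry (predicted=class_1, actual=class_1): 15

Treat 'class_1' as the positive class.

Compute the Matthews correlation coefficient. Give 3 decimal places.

MCC = (TP·TN − FP·FN) / √((TP+FP)(TP+FN)(TN+FP)(TN+FN))
Numerator = 15·10 − 20·1 = 130
Denominator = √(35·16·30·11) = √184800 = 429.8837
MCC = 130 / 429.8837 = 0.302

0.302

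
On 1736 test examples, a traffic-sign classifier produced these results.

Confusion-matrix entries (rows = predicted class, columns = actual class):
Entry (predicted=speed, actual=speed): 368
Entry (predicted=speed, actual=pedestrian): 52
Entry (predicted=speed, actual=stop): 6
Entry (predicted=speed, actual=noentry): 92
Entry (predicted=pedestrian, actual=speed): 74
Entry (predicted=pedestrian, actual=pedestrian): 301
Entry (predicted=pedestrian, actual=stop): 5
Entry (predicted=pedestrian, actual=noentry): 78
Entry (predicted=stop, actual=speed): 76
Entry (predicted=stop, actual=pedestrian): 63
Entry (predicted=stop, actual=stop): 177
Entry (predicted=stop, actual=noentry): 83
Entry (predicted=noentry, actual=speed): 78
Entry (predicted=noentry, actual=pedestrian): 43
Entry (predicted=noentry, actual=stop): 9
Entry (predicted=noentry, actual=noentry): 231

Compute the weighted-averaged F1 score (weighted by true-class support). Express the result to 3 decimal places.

0.620

Per-class F1 score (2·TP/(2·TP+FP+FN)):
  speed: TP=368, FP=52+6+92=150, FN=74+76+78=228 → 736/1114 = 0.6607
  pedestrian: TP=301, FP=74+5+78=157, FN=52+63+43=158 → 602/917 = 0.6565
  stop: TP=177, FP=76+63+83=222, FN=6+5+9=20 → 354/596 = 0.5940
  noentry: TP=231, FP=78+43+9=130, FN=92+78+83=253 → 462/845 = 0.5467
Weighted-F1 score = Σ (supportᵢ/N)·F1 scoreᵢ with N=1736: (596/1736)·0.6607 + (459/1736)·0.6565 + (197/1736)·0.5940 + (484/1736)·0.5467 = 0.620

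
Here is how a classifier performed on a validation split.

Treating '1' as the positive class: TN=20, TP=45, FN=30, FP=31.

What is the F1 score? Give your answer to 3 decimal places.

Precision = TP/(TP+FP) = 45/76 = 0.5921
Recall = TP/(TP+FN) = 45/75 = 0.6000
F1 = 2·TP/(2·TP+FP+FN) = 90/151 = 0.596

0.596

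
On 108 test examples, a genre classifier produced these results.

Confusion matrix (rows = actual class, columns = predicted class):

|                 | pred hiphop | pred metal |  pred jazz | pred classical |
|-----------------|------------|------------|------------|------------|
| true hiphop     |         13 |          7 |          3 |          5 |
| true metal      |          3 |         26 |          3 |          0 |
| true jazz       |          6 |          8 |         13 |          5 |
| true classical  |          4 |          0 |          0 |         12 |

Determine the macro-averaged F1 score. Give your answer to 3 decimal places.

0.584

Per-class F1 score (2·TP/(2·TP+FP+FN)):
  hiphop: TP=13, FP=3+6+4=13, FN=7+3+5=15 → 26/54 = 0.4815
  metal: TP=26, FP=7+8+0=15, FN=3+3+0=6 → 52/73 = 0.7123
  jazz: TP=13, FP=3+3+0=6, FN=6+8+5=19 → 26/51 = 0.5098
  classical: TP=12, FP=5+0+5=10, FN=4+0+0=4 → 24/38 = 0.6316
Macro-F1 score = mean = (0.4815 + 0.7123 + 0.5098 + 0.6316) / 4 = 0.584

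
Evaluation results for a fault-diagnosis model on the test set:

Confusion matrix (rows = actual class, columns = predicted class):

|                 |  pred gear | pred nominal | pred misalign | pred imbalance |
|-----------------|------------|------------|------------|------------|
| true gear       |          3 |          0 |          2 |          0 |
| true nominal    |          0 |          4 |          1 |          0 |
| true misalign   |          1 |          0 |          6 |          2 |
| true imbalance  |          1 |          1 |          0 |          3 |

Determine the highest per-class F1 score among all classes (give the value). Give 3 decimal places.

Per-class F1 score (2·TP/(2·TP+FP+FN)):
  gear: TP=3, FP=0+1+1=2, FN=0+2+0=2 → 6/10 = 0.6000
  nominal: TP=4, FP=0+0+1=1, FN=0+1+0=1 → 8/10 = 0.8000
  misalign: TP=6, FP=2+1+0=3, FN=1+0+2=3 → 12/18 = 0.6667
  imbalance: TP=3, FP=0+0+2=2, FN=1+1+0=2 → 6/10 = 0.6000
Highest is class 'nominal' with F1 score = 0.800.

0.800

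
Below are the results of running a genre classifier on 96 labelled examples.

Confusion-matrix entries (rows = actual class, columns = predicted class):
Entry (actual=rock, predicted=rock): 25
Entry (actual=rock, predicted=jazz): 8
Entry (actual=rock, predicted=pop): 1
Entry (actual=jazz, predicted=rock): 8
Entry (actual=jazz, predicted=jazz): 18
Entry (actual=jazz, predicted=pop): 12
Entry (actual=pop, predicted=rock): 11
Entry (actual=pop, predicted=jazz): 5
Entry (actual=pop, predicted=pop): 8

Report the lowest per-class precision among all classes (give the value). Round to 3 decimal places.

Per-class precision (TP/(TP+FP)):
  rock: TP=25, FP=8+11=19 → 25/44 = 0.5682
  jazz: TP=18, FP=8+5=13 → 18/31 = 0.5806
  pop: TP=8, FP=1+12=13 → 8/21 = 0.3810
Lowest is class 'pop' with precision = 0.381.

0.381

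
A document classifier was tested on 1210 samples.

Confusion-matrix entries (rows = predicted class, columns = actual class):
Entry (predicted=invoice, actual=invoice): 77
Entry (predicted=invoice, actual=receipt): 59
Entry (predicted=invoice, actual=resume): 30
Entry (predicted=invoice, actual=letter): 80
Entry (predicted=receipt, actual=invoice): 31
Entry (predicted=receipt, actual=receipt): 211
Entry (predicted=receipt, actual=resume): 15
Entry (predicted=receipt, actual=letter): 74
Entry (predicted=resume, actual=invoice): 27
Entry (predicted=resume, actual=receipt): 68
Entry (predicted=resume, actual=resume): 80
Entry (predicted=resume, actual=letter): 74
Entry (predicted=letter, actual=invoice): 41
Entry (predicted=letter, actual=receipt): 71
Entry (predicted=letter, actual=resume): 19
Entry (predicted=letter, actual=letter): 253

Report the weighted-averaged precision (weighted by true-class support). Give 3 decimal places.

0.561

Per-class precision (TP/(TP+FP)):
  invoice: TP=77, FP=59+30+80=169 → 77/246 = 0.3130
  receipt: TP=211, FP=31+15+74=120 → 211/331 = 0.6375
  resume: TP=80, FP=27+68+74=169 → 80/249 = 0.3213
  letter: TP=253, FP=41+71+19=131 → 253/384 = 0.6589
Weighted-precision = Σ (supportᵢ/N)·precisionᵢ with N=1210: (176/1210)·0.3130 + (409/1210)·0.6375 + (144/1210)·0.3213 + (481/1210)·0.6589 = 0.561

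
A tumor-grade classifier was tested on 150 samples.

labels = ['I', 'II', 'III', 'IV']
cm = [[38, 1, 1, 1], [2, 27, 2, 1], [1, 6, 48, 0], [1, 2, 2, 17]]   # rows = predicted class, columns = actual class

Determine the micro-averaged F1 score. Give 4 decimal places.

0.8667

Micro-averaging pools counts across classes: ΣTP=130, ΣFP=20, ΣFN=20.
Micro-F1 score = 2·TP/(2·TP+FP+FN) on pooled counts = 0.8667 (equals overall accuracy in single-label multiclass).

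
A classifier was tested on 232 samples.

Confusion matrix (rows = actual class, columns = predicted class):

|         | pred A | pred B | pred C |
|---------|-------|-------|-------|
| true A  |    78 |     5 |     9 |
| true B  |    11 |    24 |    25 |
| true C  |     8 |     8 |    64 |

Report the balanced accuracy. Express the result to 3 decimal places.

0.683

Balanced accuracy = mean of per-class recall.
  A: recall = 78/92 = 0.8478
  B: recall = 24/60 = 0.4000
  C: recall = 64/80 = 0.8000
Mean = (0.8478 + 0.4000 + 0.8000) / 3 = 0.683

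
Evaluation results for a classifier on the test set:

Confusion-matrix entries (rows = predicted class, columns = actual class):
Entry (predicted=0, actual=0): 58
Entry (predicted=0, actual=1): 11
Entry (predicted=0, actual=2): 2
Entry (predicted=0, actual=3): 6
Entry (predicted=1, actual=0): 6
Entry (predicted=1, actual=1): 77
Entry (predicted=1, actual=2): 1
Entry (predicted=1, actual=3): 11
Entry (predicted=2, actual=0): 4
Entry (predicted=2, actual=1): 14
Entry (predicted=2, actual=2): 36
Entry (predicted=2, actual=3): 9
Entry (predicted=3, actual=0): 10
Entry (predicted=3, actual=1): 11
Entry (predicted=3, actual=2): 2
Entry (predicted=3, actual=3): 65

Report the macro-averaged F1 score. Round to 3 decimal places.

Per-class F1 score (2·TP/(2·TP+FP+FN)):
  0: TP=58, FP=11+2+6=19, FN=6+4+10=20 → 116/155 = 0.7484
  1: TP=77, FP=6+1+11=18, FN=11+14+11=36 → 154/208 = 0.7404
  2: TP=36, FP=4+14+9=27, FN=2+1+2=5 → 72/104 = 0.6923
  3: TP=65, FP=10+11+2=23, FN=6+11+9=26 → 130/179 = 0.7263
Macro-F1 score = mean = (0.7484 + 0.7404 + 0.6923 + 0.7263) / 4 = 0.727

0.727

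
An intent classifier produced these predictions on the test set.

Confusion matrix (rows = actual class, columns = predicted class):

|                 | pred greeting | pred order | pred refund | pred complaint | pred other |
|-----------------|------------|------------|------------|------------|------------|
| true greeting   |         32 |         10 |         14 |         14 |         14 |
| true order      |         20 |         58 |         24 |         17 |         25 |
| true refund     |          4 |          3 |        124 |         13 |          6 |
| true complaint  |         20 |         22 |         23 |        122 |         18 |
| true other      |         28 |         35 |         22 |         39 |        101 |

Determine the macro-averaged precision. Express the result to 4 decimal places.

Per-class precision (TP/(TP+FP)):
  greeting: TP=32, FP=20+4+20+28=72 → 32/104 = 0.30769
  order: TP=58, FP=10+3+22+35=70 → 58/128 = 0.45313
  refund: TP=124, FP=14+24+23+22=83 → 124/207 = 0.59903
  complaint: TP=122, FP=14+17+13+39=83 → 122/205 = 0.59512
  other: TP=101, FP=14+25+6+18=63 → 101/164 = 0.61585
Macro-precision = mean = (0.30769 + 0.45313 + 0.59903 + 0.59512 + 0.61585) / 5 = 0.5142

0.5142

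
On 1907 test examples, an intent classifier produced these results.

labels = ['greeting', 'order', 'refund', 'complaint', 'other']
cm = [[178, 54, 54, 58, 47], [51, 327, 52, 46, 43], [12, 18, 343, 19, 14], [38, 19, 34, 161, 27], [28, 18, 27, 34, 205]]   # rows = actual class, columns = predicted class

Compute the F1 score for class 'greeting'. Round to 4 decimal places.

Treat 'greeting' as positive and all other classes as negative.
F1 score = 2·TP/(2·TP+FP+FN).
greeting: TP=178, FP=51+12+38+28=129, FN=54+54+58+47=213 → 356/698 = 0.51003

0.5100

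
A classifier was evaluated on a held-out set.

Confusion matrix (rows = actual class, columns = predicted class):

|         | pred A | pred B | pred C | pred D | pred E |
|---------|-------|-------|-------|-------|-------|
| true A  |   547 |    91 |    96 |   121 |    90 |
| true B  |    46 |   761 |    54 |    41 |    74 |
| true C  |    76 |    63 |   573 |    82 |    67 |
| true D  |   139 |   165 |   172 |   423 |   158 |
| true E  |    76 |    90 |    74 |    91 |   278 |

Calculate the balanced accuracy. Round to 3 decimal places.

0.576

Balanced accuracy = mean of per-class recall.
  A: recall = 547/945 = 0.5788
  B: recall = 761/976 = 0.7797
  C: recall = 573/861 = 0.6655
  D: recall = 423/1057 = 0.4002
  E: recall = 278/609 = 0.4565
Mean = (0.5788 + 0.7797 + 0.6655 + 0.4002 + 0.4565) / 5 = 0.576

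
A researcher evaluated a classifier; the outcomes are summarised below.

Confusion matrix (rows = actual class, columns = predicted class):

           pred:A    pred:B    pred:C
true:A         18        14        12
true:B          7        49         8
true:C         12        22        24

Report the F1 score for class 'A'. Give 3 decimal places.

One-vs-rest for 'A': TP = diagonal; FP = other classes predicted 'A'; FN = 'A' predicted as other.
F1 score = 2·TP/(2·TP+FP+FN).
A: TP=18, FP=7+12=19, FN=14+12=26 → 36/81 = 0.4444

0.444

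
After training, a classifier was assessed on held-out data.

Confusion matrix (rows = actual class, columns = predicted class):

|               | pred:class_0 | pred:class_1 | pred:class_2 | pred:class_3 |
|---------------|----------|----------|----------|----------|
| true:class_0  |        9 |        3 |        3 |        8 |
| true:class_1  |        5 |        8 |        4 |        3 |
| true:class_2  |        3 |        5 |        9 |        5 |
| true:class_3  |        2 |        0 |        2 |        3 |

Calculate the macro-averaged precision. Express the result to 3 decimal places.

0.408

Per-class precision (TP/(TP+FP)):
  class_0: TP=9, FP=5+3+2=10 → 9/19 = 0.4737
  class_1: TP=8, FP=3+5+0=8 → 8/16 = 0.5000
  class_2: TP=9, FP=3+4+2=9 → 9/18 = 0.5000
  class_3: TP=3, FP=8+3+5=16 → 3/19 = 0.1579
Macro-precision = mean = (0.4737 + 0.5000 + 0.5000 + 0.1579) / 4 = 0.408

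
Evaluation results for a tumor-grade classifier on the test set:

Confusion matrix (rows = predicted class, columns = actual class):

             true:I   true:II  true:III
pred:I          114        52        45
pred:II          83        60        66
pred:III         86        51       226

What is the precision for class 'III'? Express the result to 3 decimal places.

0.623

Treat 'III' as positive and all other classes as negative.
precision = TP/(TP+FP).
III: TP=226, FP=86+51=137 → 226/363 = 0.6226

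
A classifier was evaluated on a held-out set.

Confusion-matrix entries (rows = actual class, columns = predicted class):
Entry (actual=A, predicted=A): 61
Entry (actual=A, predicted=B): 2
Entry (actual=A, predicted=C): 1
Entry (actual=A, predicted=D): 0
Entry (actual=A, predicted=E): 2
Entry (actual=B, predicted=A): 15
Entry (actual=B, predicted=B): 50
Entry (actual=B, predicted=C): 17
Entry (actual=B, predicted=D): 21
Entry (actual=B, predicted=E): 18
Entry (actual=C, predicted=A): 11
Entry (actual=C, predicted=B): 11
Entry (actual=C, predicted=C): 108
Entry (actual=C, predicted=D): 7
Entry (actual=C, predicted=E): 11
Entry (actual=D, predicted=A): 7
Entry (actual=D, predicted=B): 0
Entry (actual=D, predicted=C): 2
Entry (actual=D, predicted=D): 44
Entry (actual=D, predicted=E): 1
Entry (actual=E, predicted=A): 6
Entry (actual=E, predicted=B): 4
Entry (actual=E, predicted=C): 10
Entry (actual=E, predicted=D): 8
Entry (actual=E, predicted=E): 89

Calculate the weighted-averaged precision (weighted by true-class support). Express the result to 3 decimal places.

0.716

Per-class precision (TP/(TP+FP)):
  A: TP=61, FP=15+11+7+6=39 → 61/100 = 0.6100
  B: TP=50, FP=2+11+0+4=17 → 50/67 = 0.7463
  C: TP=108, FP=1+17+2+10=30 → 108/138 = 0.7826
  D: TP=44, FP=0+21+7+8=36 → 44/80 = 0.5500
  E: TP=89, FP=2+18+11+1=32 → 89/121 = 0.7355
Weighted-precision = Σ (supportᵢ/N)·precisionᵢ with N=506: (66/506)·0.6100 + (121/506)·0.7463 + (148/506)·0.7826 + (54/506)·0.5500 + (117/506)·0.7355 = 0.716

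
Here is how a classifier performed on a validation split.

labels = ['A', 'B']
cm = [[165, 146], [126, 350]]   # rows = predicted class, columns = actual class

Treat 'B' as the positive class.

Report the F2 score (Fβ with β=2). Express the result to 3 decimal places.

0.711

Fβ = (1+β²)·TP / ((1+β²)·TP + β²·FN + FP), with β²=4
= 5·350 / (5·350 + 4·146 + 126) = 0.711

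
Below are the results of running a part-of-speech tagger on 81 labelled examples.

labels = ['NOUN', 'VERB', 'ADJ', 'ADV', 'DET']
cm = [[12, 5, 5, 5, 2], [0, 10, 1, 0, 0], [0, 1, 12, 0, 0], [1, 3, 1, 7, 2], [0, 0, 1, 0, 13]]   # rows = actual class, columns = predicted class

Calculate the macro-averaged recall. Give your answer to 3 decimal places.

Per-class recall (TP/(TP+FN)):
  NOUN: TP=12, FN=5+5+5+2=17 → 12/29 = 0.4138
  VERB: TP=10, FN=0+1+0+0=1 → 10/11 = 0.9091
  ADJ: TP=12, FN=0+1+0+0=1 → 12/13 = 0.9231
  ADV: TP=7, FN=1+3+1+2=7 → 7/14 = 0.5000
  DET: TP=13, FN=0+0+1+0=1 → 13/14 = 0.9286
Macro-recall = mean = (0.4138 + 0.9091 + 0.9231 + 0.5000 + 0.9286) / 5 = 0.735

0.735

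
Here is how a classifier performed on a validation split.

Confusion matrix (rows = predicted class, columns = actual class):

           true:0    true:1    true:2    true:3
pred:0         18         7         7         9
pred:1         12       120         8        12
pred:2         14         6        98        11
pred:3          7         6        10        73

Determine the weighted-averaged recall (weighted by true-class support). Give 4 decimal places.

Per-class recall (TP/(TP+FN)):
  0: TP=18, FN=12+14+7=33 → 18/51 = 0.35294
  1: TP=120, FN=7+6+6=19 → 120/139 = 0.86331
  2: TP=98, FN=7+8+10=25 → 98/123 = 0.79675
  3: TP=73, FN=9+12+11=32 → 73/105 = 0.69524
Weighted-recall = Σ (supportᵢ/N)·recallᵢ with N=418: (51/418)·0.35294 + (139/418)·0.86331 + (123/418)·0.79675 + (105/418)·0.69524 = 0.7392

0.7392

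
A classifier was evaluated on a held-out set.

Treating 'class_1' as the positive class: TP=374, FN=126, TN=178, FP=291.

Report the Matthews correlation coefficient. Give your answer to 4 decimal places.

0.1374

MCC = (TP·TN − FP·FN) / √((TP+FP)(TP+FN)(TN+FP)(TN+FN))
Numerator = 374·178 − 291·126 = 29906
Denominator = √(665·500·469·304) = √47406520000 = 217730.3837
MCC = 29906 / 217730.3837 = 0.1374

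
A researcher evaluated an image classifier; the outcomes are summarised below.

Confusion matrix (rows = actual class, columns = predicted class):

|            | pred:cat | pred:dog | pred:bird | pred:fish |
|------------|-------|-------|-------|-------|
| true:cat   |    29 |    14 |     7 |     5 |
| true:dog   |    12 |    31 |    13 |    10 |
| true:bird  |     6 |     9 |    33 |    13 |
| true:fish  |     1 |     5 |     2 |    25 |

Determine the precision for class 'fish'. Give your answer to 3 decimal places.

Take TP from the diagonal, FP from the rest of the 'fish' prediction marginal, FN from the rest of the 'fish' actual marginal.
precision = TP/(TP+FP).
fish: TP=25, FP=5+10+13=28 → 25/53 = 0.4717

0.472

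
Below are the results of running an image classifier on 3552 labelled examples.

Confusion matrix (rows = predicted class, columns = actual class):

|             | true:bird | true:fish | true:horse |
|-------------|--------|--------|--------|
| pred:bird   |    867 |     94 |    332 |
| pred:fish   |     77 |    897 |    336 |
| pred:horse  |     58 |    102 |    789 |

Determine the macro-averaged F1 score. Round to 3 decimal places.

Per-class F1 score (2·TP/(2·TP+FP+FN)):
  bird: TP=867, FP=94+332=426, FN=77+58=135 → 1734/2295 = 0.7556
  fish: TP=897, FP=77+336=413, FN=94+102=196 → 1794/2403 = 0.7466
  horse: TP=789, FP=58+102=160, FN=332+336=668 → 1578/2406 = 0.6559
Macro-F1 score = mean = (0.7556 + 0.7466 + 0.6559) / 3 = 0.719

0.719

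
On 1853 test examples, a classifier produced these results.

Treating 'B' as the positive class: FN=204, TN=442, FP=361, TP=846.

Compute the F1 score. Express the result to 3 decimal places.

Precision = TP/(TP+FP) = 846/1207 = 0.7009
Recall = TP/(TP+FN) = 846/1050 = 0.8057
F1 = 2·TP/(2·TP+FP+FN) = 1692/2257 = 0.750

0.750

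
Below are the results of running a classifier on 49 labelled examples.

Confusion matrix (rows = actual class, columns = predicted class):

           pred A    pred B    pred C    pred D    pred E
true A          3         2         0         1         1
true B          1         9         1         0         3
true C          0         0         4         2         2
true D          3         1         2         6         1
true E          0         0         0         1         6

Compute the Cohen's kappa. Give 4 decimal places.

Observed agreement pₒ = trace/N = 28/49 = 0.57143
Expected agreement pₑ = Σ (rowᵢ·colᵢ)/N² = (7·7 + 14·12 + 8·7 + 13·10 + 7·13)/49² = 0.20575
κ = (pₒ − pₑ)/(1 − pₑ) = (0.57143 − 0.20575)/(1 − 0.20575) = 0.4604

0.4604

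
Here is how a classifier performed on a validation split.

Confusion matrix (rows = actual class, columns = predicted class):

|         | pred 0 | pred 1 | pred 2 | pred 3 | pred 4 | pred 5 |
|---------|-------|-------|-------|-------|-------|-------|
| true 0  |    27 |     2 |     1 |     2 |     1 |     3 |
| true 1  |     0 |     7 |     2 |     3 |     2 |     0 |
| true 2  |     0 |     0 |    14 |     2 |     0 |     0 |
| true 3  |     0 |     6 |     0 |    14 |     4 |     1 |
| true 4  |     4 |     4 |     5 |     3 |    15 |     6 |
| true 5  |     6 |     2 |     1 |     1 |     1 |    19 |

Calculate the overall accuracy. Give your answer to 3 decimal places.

Accuracy = trace / total = (27+7+14+14+15+19=96) / 158 = 96/158 = 0.608

0.608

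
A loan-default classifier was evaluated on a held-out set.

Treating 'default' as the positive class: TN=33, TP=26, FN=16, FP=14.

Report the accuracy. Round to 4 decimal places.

Accuracy = (TP+TN)/N = (26+33)/89 = 0.6629

0.6629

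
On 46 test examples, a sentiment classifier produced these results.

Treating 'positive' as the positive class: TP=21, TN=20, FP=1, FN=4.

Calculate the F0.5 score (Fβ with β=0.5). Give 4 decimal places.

0.9292

Fβ = (1+β²)·TP / ((1+β²)·TP + β²·FN + FP), with β²=1/4
= 1.25·21 / (1.25·21 + 0.25·4 + 1) = 0.9292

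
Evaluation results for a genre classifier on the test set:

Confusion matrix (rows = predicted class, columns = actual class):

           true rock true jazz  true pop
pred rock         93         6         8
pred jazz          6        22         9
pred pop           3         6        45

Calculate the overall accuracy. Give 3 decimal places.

Accuracy = trace / total = (93+22+45=160) / 198 = 160/198 = 0.808

0.808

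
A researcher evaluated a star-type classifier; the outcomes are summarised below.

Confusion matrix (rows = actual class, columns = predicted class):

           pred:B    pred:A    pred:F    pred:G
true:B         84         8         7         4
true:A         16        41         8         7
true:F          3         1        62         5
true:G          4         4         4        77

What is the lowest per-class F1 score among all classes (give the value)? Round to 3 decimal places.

Per-class F1 score (2·TP/(2·TP+FP+FN)):
  B: TP=84, FP=16+3+4=23, FN=8+7+4=19 → 168/210 = 0.8000
  A: TP=41, FP=8+1+4=13, FN=16+8+7=31 → 82/126 = 0.6508
  F: TP=62, FP=7+8+4=19, FN=3+1+5=9 → 124/152 = 0.8158
  G: TP=77, FP=4+7+5=16, FN=4+4+4=12 → 154/182 = 0.8462
Lowest is class 'A' with F1 score = 0.651.

0.651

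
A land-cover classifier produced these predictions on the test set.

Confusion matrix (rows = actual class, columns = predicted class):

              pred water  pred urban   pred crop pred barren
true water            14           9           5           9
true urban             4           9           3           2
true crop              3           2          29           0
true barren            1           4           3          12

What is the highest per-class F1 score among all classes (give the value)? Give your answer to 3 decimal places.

0.784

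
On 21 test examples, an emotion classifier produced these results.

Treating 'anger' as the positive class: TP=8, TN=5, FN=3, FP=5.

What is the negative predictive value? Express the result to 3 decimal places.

NPV = TN/(TN+FN) = 5/(5+3) = 0.625

0.625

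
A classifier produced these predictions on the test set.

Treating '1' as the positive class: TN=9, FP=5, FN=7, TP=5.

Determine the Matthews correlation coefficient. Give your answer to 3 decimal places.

MCC = (TP·TN − FP·FN) / √((TP+FP)(TP+FN)(TN+FP)(TN+FN))
Numerator = 5·9 − 5·7 = 10
Denominator = √(10·12·14·16) = √26880 = 163.9512
MCC = 10 / 163.9512 = 0.061

0.061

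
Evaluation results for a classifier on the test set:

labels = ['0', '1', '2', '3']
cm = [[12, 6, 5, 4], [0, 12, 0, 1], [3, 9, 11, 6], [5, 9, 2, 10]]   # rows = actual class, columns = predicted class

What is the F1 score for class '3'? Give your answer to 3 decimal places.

0.426

Take TP from the diagonal, FP from the rest of the '3' prediction marginal, FN from the rest of the '3' actual marginal.
F1 score = 2·TP/(2·TP+FP+FN).
3: TP=10, FP=4+1+6=11, FN=5+9+2=16 → 20/47 = 0.4255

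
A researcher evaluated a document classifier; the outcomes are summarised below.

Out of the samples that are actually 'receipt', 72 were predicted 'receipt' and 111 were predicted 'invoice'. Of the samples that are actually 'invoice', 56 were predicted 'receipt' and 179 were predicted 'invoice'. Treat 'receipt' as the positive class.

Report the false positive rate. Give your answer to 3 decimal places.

FPR = FP/(FP+TN) = 56/(56+179) = 0.238

0.238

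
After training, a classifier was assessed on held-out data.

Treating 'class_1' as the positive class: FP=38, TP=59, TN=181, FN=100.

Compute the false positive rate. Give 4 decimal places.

FPR = FP/(FP+TN) = 38/(38+181) = 0.1735

0.1735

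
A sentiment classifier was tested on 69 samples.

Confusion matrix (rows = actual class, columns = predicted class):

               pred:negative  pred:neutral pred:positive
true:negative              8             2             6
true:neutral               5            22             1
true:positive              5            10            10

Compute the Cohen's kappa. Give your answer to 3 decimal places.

Observed agreement pₒ = trace/N = 40/69 = 0.5797
Expected agreement pₑ = Σ (rowᵢ·colᵢ)/N² = (16·18 + 28·34 + 25·17)/69² = 0.3497
κ = (pₒ − pₑ)/(1 − pₑ) = (0.5797 − 0.3497)/(1 − 0.3497) = 0.354

0.354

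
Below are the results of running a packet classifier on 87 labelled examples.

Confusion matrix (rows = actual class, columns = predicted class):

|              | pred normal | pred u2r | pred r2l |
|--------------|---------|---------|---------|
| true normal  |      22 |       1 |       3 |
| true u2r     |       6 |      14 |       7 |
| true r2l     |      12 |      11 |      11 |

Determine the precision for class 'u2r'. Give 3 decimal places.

0.538

Treat 'u2r' as positive and all other classes as negative.
precision = TP/(TP+FP).
u2r: TP=14, FP=1+11=12 → 14/26 = 0.5385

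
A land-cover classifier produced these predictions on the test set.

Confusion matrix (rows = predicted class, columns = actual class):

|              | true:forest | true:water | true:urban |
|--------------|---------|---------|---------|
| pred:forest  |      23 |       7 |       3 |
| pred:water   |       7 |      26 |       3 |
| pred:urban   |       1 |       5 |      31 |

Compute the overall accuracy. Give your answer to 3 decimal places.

0.755

Accuracy = trace / total = (23+26+31=80) / 106 = 80/106 = 0.755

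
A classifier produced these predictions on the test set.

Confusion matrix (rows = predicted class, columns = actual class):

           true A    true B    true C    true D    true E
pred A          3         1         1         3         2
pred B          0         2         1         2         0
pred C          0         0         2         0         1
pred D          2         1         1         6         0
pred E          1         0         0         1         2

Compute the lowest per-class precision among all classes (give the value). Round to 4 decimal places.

Per-class precision (TP/(TP+FP)):
  A: TP=3, FP=1+1+3+2=7 → 3/10 = 0.30000
  B: TP=2, FP=0+1+2+0=3 → 2/5 = 0.40000
  C: TP=2, FP=0+0+0+1=1 → 2/3 = 0.66667
  D: TP=6, FP=2+1+1+0=4 → 6/10 = 0.60000
  E: TP=2, FP=1+0+0+1=2 → 2/4 = 0.50000
Lowest is class 'A' with precision = 0.3000.

0.3000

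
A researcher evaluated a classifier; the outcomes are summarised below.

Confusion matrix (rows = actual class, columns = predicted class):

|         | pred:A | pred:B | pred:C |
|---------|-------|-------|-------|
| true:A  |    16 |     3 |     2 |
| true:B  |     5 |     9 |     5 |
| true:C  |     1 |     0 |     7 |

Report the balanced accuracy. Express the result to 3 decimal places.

Balanced accuracy = mean of per-class recall.
  A: recall = 16/21 = 0.7619
  B: recall = 9/19 = 0.4737
  C: recall = 7/8 = 0.8750
Mean = (0.7619 + 0.4737 + 0.8750) / 3 = 0.704

0.704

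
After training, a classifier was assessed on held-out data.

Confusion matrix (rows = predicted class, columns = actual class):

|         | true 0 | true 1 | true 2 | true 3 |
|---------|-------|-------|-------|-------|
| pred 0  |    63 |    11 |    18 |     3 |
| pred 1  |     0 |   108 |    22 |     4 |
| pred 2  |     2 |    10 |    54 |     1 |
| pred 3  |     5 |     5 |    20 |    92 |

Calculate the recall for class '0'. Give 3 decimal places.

Treat '0' as positive and all other classes as negative.
recall = TP/(TP+FN).
0: TP=63, FN=0+2+5=7 → 63/70 = 0.9000

0.900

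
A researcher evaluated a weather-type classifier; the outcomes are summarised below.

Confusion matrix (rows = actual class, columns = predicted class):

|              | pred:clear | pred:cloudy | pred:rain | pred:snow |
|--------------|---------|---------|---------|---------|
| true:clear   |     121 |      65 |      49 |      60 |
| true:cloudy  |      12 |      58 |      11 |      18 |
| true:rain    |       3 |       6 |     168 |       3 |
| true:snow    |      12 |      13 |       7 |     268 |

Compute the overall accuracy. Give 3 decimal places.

Accuracy = trace / total = (121+58+168+268=615) / 874 = 615/874 = 0.704

0.704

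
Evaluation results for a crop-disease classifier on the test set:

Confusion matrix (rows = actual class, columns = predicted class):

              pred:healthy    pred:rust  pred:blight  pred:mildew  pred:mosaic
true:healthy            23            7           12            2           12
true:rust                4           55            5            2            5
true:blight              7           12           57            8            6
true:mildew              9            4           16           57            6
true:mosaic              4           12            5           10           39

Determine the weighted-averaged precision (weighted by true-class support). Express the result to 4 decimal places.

Per-class precision (TP/(TP+FP)):
  healthy: TP=23, FP=4+7+9+4=24 → 23/47 = 0.48936
  rust: TP=55, FP=7+12+4+12=35 → 55/90 = 0.61111
  blight: TP=57, FP=12+5+16+5=38 → 57/95 = 0.60000
  mildew: TP=57, FP=2+2+8+10=22 → 57/79 = 0.72152
  mosaic: TP=39, FP=12+5+6+6=29 → 39/68 = 0.57353
Weighted-precision = Σ (supportᵢ/N)·precisionᵢ with N=379: (56/379)·0.48936 + (71/379)·0.61111 + (90/379)·0.60000 + (92/379)·0.72152 + (70/379)·0.57353 = 0.6103

0.6103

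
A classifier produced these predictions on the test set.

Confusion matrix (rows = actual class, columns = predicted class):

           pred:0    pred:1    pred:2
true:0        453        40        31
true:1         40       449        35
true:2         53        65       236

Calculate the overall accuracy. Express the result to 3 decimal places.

0.812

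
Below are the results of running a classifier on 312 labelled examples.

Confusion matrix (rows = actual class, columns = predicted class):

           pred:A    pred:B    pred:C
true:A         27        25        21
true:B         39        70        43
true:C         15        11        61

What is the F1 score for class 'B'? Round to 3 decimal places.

0.543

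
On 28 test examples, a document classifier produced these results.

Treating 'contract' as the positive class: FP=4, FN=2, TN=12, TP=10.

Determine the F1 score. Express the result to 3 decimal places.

0.769

Precision = TP/(TP+FP) = 10/14 = 0.7143
Recall = TP/(TP+FN) = 10/12 = 0.8333
F1 = 2·TP/(2·TP+FP+FN) = 20/26 = 0.769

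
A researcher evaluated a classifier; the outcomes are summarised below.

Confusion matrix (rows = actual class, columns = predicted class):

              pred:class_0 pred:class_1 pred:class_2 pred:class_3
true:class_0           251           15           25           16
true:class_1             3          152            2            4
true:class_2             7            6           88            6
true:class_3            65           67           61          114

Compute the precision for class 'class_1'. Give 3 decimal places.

Treat 'class_1' as positive and all other classes as negative.
precision = TP/(TP+FP).
class_1: TP=152, FP=15+6+67=88 → 152/240 = 0.6333

0.633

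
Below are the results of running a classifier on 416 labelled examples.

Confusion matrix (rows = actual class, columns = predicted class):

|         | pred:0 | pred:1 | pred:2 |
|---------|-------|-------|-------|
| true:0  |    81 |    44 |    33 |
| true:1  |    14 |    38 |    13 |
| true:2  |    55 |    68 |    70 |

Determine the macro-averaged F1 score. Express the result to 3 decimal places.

0.444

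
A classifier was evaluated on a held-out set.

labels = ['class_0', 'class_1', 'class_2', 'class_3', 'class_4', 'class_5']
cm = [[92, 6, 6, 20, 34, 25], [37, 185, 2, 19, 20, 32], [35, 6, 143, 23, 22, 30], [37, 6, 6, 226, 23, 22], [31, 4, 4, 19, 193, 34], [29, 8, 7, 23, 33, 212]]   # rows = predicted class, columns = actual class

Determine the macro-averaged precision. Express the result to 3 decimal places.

0.624

Per-class precision (TP/(TP+FP)):
  class_0: TP=92, FP=6+6+20+34+25=91 → 92/183 = 0.5027
  class_1: TP=185, FP=37+2+19+20+32=110 → 185/295 = 0.6271
  class_2: TP=143, FP=35+6+23+22+30=116 → 143/259 = 0.5521
  class_3: TP=226, FP=37+6+6+23+22=94 → 226/320 = 0.7063
  class_4: TP=193, FP=31+4+4+19+34=92 → 193/285 = 0.6772
  class_5: TP=212, FP=29+8+7+23+33=100 → 212/312 = 0.6795
Macro-precision = mean = (0.5027 + 0.6271 + 0.5521 + 0.7063 + 0.6772 + 0.6795) / 6 = 0.624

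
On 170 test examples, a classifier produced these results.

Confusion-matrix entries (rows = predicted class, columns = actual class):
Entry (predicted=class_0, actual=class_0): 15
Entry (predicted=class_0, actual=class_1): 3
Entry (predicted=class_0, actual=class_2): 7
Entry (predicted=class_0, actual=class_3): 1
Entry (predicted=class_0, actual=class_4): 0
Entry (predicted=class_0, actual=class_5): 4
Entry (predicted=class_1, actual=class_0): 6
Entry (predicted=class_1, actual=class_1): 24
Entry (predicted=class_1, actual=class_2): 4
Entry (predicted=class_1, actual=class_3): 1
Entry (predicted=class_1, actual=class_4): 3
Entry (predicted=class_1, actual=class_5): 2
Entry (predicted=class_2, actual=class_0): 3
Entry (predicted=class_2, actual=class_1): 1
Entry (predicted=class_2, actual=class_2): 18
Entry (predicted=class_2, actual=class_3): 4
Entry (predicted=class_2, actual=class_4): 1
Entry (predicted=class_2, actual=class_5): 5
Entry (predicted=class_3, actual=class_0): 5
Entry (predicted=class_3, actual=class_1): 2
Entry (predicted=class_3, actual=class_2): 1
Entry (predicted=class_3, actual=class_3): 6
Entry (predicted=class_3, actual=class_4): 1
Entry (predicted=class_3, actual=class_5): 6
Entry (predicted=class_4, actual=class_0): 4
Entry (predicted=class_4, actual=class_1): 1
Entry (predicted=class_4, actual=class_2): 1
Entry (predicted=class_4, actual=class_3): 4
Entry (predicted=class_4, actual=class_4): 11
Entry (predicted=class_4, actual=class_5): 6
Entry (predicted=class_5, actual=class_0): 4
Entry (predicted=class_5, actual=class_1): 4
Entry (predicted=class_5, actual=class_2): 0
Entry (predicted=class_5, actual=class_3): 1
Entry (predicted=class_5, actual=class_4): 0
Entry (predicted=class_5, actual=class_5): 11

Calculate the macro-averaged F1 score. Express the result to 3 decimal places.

0.482

Per-class F1 score (2·TP/(2·TP+FP+FN)):
  class_0: TP=15, FP=3+7+1+0+4=15, FN=6+3+5+4+4=22 → 30/67 = 0.4478
  class_1: TP=24, FP=6+4+1+3+2=16, FN=3+1+2+1+4=11 → 48/75 = 0.6400
  class_2: TP=18, FP=3+1+4+1+5=14, FN=7+4+1+1+0=13 → 36/63 = 0.5714
  class_3: TP=6, FP=5+2+1+1+6=15, FN=1+1+4+4+1=11 → 12/38 = 0.3158
  class_4: TP=11, FP=4+1+1+4+6=16, FN=0+3+1+1+0=5 → 22/43 = 0.5116
  class_5: TP=11, FP=4+4+0+1+0=9, FN=4+2+5+6+6=23 → 22/54 = 0.4074
Macro-F1 score = mean = (0.4478 + 0.6400 + 0.5714 + 0.3158 + 0.5116 + 0.4074) / 6 = 0.482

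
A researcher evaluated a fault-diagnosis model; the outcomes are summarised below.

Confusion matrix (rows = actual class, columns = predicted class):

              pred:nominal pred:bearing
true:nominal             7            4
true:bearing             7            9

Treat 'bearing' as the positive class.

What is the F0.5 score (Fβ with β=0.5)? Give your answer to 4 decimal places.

0.6618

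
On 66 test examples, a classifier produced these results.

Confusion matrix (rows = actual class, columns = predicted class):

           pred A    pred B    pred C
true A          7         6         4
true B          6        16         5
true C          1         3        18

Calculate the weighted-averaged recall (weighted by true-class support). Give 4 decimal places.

Per-class recall (TP/(TP+FN)):
  A: TP=7, FN=6+4=10 → 7/17 = 0.41176
  B: TP=16, FN=6+5=11 → 16/27 = 0.59259
  C: TP=18, FN=1+3=4 → 18/22 = 0.81818
Weighted-recall = Σ (supportᵢ/N)·recallᵢ with N=66: (17/66)·0.41176 + (27/66)·0.59259 + (22/66)·0.81818 = 0.6212

0.6212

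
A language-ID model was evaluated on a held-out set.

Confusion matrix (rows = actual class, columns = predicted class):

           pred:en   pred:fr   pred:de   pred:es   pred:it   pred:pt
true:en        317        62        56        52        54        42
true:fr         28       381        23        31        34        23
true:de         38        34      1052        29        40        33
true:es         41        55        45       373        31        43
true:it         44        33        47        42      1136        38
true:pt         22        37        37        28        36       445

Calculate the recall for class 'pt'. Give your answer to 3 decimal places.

recall = TP/(TP+FN).
pt: TP=445, FN=22+37+37+28+36=160 → 445/605 = 0.7355

0.736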